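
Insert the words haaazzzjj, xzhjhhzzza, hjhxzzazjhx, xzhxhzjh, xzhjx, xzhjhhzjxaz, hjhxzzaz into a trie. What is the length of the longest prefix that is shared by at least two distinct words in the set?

Look for the deepest trie node that still has at least two words in its subtree.
e.g. "hjhxzzaz" and "hjhxzzazjhx" share the prefix "hjhxzzaz" of length 8; no pair shares a longer one.
Longest shared-prefix length: 8

8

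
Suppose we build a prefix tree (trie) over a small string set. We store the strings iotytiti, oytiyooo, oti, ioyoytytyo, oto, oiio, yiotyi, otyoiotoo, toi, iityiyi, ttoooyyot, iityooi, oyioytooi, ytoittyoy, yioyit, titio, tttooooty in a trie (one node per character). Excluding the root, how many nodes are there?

Trace insertions, counting only characters that open a new branch:
  "iotytiti" → 8 new (i, o, t, y, t, i, t, i)
  "oytiyooo" → 8 new (o, y, t, i, y, o, o, o)
  "oti" → prefix "o" already present; 2 new (t, i)
  "ioyoytytyo" → prefix "io" already present; 8 new (y, o, y, t, y, t, y, o)
  "oto" → prefix "ot" already present; 1 new (o)
  "oiio" → prefix "o" already present; 3 new (i, i, o)
  "yiotyi" → 6 new (y, i, o, t, y, i)
  "otyoiotoo" → prefix "ot" already present; 7 new (y, o, i, o, t, o, o)
  "toi" → 3 new (t, o, i)
  "iityiyi" → prefix "i" already present; 6 new (i, t, y, i, y, i)
  "ttoooyyot" → prefix "t" already present; 8 new (t, o, o, o, y, y, o, t)
  "iityooi" → prefix "iity" already present; 3 new (o, o, i)
  "oyioytooi" → prefix "oy" already present; 7 new (i, o, y, t, o, o, i)
  "ytoittyoy" → prefix "y" already present; 8 new (t, o, i, t, t, y, o, y)
  "yioyit" → prefix "yio" already present; 3 new (y, i, t)
  "titio" → prefix "t" already present; 4 new (i, t, i, o)
  "tttooooty" → prefix "tt" already present; 7 new (t, o, o, o, o, t, y)
Total nodes = 8 + 8 + 2 + 8 + 1 + 3 + 6 + 7 + 3 + 6 + 8 + 3 + 7 + 8 + 3 + 4 + 7 = 92

92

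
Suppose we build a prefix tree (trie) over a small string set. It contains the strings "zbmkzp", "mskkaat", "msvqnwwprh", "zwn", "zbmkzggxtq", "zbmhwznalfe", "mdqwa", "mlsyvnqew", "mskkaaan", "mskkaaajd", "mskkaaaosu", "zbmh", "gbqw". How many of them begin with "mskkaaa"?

Walk to "mskkaaa"; the words in its subtree are exactly those with that prefix.
Words under "mskkaaa": mskkaaajd, mskkaaan, mskkaaaosu
Count: 3

3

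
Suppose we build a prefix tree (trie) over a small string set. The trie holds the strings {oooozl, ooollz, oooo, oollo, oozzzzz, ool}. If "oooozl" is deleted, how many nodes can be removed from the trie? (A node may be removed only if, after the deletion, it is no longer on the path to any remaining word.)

After clearing the end-marker at "oooozl", prune upward until reaching a node still needed by another word.
The suffix "zl" (2 nodes) is used only by "oooozl"; "oooo" is itself a stored word, so pruning stops there.
Nodes removed: 2

2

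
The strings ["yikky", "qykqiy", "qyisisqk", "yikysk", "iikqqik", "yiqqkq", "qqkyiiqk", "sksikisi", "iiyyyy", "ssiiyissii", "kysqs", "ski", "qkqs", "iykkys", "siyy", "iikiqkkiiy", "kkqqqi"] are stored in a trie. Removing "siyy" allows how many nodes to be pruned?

3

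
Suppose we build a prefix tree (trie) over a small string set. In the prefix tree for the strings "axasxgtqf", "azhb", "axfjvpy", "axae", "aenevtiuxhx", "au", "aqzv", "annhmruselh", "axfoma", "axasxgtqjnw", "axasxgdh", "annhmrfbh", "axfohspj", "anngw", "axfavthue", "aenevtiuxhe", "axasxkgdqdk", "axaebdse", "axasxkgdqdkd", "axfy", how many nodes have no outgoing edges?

A leaf is a node with no children — equivalently, the end of a word that is not a proper prefix of any other stored word.
Those words: "aenevtiuxhe", "aenevtiuxhx", "anngw", "annhmrfbh", "annhmruselh", "aqzv", "au", "axaebdse", "axasxgdh", "axasxgtqf", "axasxgtqjnw", "axasxkgdqdkd", "axfavthue", "axfjvpy", "axfohspj", "axfoma", "axfy", "azhb"
Leaf count: 18

18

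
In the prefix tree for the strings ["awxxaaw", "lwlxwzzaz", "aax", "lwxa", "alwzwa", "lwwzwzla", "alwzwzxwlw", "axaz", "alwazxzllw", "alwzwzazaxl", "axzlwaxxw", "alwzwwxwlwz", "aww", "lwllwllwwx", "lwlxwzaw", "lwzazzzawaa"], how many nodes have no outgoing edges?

16

Leaves are exactly the stored words that no other stored word extends.
Those words: "aax", "alwazxzllw", "alwzwa", "alwzwwxwlwz", "alwzwzazaxl", "alwzwzxwlw", "aww", "awxxaaw", "axaz", "axzlwaxxw", "lwllwllwwx", "lwlxwzaw", "lwlxwzzaz", "lwwzwzla", "lwxa", "lwzazzzawaa"
Leaf count: 16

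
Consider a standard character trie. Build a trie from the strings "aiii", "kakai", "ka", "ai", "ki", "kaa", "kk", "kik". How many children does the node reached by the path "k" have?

3

Follow the path "k" to its node, then look at its outgoing edges.
Characters that immediately follow "k" among the stored strings: {a, i, k}.
That node has 3 child edges.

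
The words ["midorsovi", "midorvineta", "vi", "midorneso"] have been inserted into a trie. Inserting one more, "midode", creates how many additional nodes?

2

Walking "midode" from the root, the first 4 characters ("mido") follow existing edges; "d" is the first miss.
New nodes needed: |"midode"| − 4 = 6 − 4 = 2.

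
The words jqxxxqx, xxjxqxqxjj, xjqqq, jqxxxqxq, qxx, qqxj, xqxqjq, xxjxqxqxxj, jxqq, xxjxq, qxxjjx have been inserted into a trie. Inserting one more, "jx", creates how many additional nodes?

0

Every character of "jx" already lies on an existing path (it is a prefix of some stored word).
No new nodes are needed: 0.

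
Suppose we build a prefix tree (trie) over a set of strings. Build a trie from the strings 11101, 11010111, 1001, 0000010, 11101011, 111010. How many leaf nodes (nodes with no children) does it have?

4

A leaf is a node with no children — equivalently, the end of a word that is not a proper prefix of any other stored word.
Those words: "0000010", "1001", "11010111", "11101011"
Leaf count: 4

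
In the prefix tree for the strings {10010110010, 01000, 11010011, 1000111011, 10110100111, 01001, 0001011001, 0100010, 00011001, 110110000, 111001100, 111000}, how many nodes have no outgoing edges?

11

Leaves are exactly the stored words that no other stored word extends.
Those words: "0001011001", "00011001", "0100010", "01001", "1000111011", "10010110010", "10110100111", "11010011", "110110000", "111000", "111001100"
Leaf count: 11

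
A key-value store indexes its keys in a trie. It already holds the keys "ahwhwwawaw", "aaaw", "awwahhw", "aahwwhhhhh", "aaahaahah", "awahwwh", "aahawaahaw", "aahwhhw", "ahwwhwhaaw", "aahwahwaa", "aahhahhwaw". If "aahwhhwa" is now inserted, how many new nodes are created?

The longest prefix of "aahwhhwa" already in the trie is "aahwhhw" (length 7).
Each of the 1 remaining characters creates one node.

1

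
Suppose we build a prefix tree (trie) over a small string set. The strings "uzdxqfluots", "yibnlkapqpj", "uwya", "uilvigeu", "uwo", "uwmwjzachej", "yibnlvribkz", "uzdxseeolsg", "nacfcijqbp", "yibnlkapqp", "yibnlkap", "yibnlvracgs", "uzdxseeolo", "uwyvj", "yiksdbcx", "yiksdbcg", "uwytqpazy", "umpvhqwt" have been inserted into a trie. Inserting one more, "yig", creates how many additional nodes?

1

The longest prefix of "yig" already in the trie is "yi" (length 2).
New nodes needed: |"yig"| − 2 = 3 − 2 = 1.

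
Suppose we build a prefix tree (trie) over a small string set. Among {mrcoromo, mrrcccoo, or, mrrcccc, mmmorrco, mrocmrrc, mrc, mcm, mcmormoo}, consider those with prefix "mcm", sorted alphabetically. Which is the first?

mcm

Filter for "mcm…" and sort: "mcm", "mcmormoo"
Position 1: mcm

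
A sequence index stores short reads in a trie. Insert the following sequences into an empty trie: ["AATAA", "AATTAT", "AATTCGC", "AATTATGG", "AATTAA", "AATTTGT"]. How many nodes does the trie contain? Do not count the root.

Count nodes per top-level branch (shared prefixes stored once):
  'A'-branch (AATAA, AATTAA, AATTAT, AATTATGG, AATTCGC, AATTTGT): 17 nodes
Sum: 17

17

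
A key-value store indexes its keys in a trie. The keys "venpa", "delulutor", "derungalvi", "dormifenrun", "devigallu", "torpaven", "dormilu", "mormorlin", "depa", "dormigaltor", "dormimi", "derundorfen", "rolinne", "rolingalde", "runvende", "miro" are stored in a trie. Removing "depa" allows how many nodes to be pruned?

2

Walk "depa" from the leaf back toward the root, removing each node that no remaining word uses.
The suffix "pa" (2 nodes) is used only by "depa"; the node for "de" still has the child "l", so pruning stops there.
Nodes removed: 2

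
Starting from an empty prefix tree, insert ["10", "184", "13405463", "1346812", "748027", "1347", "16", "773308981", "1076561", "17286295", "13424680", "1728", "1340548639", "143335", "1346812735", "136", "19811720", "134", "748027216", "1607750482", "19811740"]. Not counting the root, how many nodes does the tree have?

81

Insert word by word; a character creates a node only if that edge doesn't already exist:
  "10" → 2 new (1, 0)
  "184" → prefix "1" already present; 2 new (8, 4)
  "13405463" → prefix "1" already present; 7 new (3, 4, 0, 5, 4, 6, 3)
  "1346812" → prefix "134" already present; 4 new (6, 8, 1, 2)
  "748027" → 6 new (7, 4, 8, 0, 2, 7)
  "1347" → prefix "134" already present; 1 new (7)
  "16" → prefix "1" already present; 1 new (6)
  "773308981" → prefix "7" already present; 8 new (7, 3, 3, 0, 8, 9, 8, 1)
  "1076561" → prefix "10" already present; 5 new (7, 6, 5, 6, 1)
  "17286295" → prefix "1" already present; 7 new (7, 2, 8, 6, 2, 9, 5)
  "13424680" → prefix "134" already present; 5 new (2, 4, 6, 8, 0)
  "1728" → prefix "1728" already present; 0 new (none)
  "1340548639" → prefix "134054" already present; 4 new (8, 6, 3, 9)
  "143335" → prefix "1" already present; 5 new (4, 3, 3, 3, 5)
  "1346812735" → prefix "1346812" already present; 3 new (7, 3, 5)
  "136" → prefix "13" already present; 1 new (6)
  "19811720" → prefix "1" already present; 7 new (9, 8, 1, 1, 7, 2, 0)
  "134" → prefix "134" already present; 0 new (none)
  "748027216" → prefix "748027" already present; 3 new (2, 1, 6)
  "1607750482" → prefix "16" already present; 8 new (0, 7, 7, 5, 0, 4, 8, 2)
  "19811740" → prefix "198117" already present; 2 new (4, 0)
Total nodes = 2 + 2 + 7 + 4 + 6 + 1 + 1 + 8 + 5 + 7 + 5 + 0 + 4 + 5 + 3 + 1 + 7 + 0 + 3 + 8 + 2 = 81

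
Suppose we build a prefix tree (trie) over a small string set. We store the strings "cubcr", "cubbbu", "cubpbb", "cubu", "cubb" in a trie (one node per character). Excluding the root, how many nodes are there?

12

Trie structure (* marks end of a word):
(root)
└─ c
   └─ u
      └─ b
         ├─ b *
         │  └─ b
         │     └─ u *
         ├─ c
         │  └─ r *
         ├─ p
         │  └─ b
         │     └─ b *
         └─ u *
Counting every labelled node above: 12.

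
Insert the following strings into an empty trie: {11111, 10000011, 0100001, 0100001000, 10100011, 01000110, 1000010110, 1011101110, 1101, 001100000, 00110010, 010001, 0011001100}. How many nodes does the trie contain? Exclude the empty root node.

58

Insert word by word; a character creates a node only if that edge doesn't already exist:
  "11111" → 5 new (1, 1, 1, 1, 1)
  "10000011" → prefix "1" already present; 7 new (0, 0, 0, 0, 0, 1, 1)
  "0100001" → 7 new (0, 1, 0, 0, 0, 0, 1)
  "0100001000" → prefix "0100001" already present; 3 new (0, 0, 0)
  "10100011" → prefix "10" already present; 6 new (1, 0, 0, 0, 1, 1)
  "01000110" → prefix "01000" already present; 3 new (1, 1, 0)
  "1000010110" → prefix "10000" already present; 5 new (1, 0, 1, 1, 0)
  "1011101110" → prefix "101" already present; 7 new (1, 1, 0, 1, 1, 1, 0)
  "1101" → prefix "11" already present; 2 new (0, 1)
  "001100000" → prefix "0" already present; 8 new (0, 1, 1, 0, 0, 0, 0, 0)
  "00110010" → prefix "001100" already present; 2 new (1, 0)
  "010001" → prefix "010001" already present; 0 new (none)
  "0011001100" → prefix "0011001" already present; 3 new (1, 0, 0)
Total nodes = 5 + 7 + 7 + 3 + 6 + 3 + 5 + 7 + 2 + 8 + 2 + 0 + 3 = 58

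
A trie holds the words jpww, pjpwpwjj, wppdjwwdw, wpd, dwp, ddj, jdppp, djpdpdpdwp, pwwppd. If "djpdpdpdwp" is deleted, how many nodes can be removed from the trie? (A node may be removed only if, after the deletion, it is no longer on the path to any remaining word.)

9

A node on "djpdpdpdwp"'s path can go only if nothing else ends at it or branches off below it.
The suffix "jpdpdpdwp" (9 nodes) is used only by "djpdpdpdwp"; the node for "d" still has the child "w", so pruning stops there.
Nodes removed: 9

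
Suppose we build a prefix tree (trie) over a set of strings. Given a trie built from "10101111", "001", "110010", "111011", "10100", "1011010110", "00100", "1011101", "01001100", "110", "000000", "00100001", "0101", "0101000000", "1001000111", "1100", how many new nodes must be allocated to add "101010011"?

4

The longest prefix of "101010011" already in the trie is "10101" (length 5).
Each of the 4 remaining characters creates one node.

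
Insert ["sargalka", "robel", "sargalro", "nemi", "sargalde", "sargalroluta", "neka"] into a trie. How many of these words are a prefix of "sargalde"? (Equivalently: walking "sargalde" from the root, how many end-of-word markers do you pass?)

Check each prefix of "sargalde" against the stored set — each match is an end-marker on the path.
Prefixes of the query that are stored words: "sargalde"
Count: 1

1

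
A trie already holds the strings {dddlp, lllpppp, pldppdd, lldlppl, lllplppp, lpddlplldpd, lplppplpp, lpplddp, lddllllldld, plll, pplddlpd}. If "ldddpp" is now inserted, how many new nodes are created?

3

The longest prefix of "ldddpp" already in the trie is "ldd" (length 3).
Each of the 3 remaining characters creates one node.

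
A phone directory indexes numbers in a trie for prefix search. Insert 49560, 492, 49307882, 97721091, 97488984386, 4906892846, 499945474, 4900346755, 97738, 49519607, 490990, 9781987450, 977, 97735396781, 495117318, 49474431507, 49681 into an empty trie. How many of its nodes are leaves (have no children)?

Leaves are exactly the stored words that no other stored word extends.
Those words: "4900346755", "4906892846", "490990", "492", "49307882", "49474431507", "495117318", "49519607", "49560", "49681", "499945474", "97488984386", "97721091", "97735396781", "97738", "9781987450"
Leaf count: 16

16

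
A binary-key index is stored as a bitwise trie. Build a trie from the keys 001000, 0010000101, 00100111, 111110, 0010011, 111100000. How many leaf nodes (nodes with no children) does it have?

A leaf is a node with no children — equivalently, the end of a word that is not a proper prefix of any other stored word.
Those words: "0010000101", "00100111", "111100000", "111110"
Leaf count: 4

4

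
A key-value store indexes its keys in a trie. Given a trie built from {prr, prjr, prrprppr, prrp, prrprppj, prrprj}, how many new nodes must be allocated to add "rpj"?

3

No existing word starts with "r", so every character of "rpj" needs a new node.
3 − 0 = 3 new nodes.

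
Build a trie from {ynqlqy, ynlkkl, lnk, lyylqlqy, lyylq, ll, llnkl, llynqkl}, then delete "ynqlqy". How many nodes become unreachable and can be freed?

4

After clearing the end-marker at "ynqlqy", prune upward until reaching a node still needed by another word.
The suffix "qlqy" (4 nodes) is used only by "ynqlqy"; the node for "yn" still has the child "l", so pruning stops there.
Nodes removed: 4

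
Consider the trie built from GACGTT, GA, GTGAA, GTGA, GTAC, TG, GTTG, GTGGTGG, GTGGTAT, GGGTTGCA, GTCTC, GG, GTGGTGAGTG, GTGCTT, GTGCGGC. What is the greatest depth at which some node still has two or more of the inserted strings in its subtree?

6

Look for the deepest trie node that still has at least two words in its subtree.
e.g. "GTGGTGAGTG" and "GTGGTGG" share the prefix "GTGGTG" of length 6; no pair shares a longer one.
Longest shared-prefix length: 6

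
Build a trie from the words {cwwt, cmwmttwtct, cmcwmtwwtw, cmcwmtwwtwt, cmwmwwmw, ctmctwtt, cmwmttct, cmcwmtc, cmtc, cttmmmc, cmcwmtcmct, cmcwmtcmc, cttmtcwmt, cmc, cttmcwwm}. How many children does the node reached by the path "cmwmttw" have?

Walk "cmwmttw" from the root, arriving at one node.
Characters that immediately follow "cmwmttw" among the stored strings: {t}.
That node has 1 child edge.

1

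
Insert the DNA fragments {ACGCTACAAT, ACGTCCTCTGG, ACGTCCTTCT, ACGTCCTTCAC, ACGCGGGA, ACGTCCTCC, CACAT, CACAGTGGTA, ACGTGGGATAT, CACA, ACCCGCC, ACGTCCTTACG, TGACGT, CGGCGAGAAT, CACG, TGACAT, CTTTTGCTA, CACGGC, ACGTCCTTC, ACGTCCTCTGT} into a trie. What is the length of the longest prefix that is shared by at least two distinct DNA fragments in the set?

Look for the deepest trie node that still has at least two words in its subtree.
"ACGTCCTCTGG" and "ACGTCCTCTGT" agree on "ACGTCCTCTG" (10 characters) before diverging; nothing deeper is shared.
Longest shared-prefix length: 10

10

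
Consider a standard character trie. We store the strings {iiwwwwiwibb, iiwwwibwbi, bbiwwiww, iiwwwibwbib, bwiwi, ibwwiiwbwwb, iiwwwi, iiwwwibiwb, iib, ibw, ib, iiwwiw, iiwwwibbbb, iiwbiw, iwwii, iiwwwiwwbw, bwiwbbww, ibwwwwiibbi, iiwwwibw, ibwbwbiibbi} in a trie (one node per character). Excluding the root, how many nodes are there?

78

For each word, the new-node count is its length minus the longest prefix already in the trie:
  "iiwwwwiwibb" → 11 new (i, i, w, w, w, w, i, w, i, b, b)
  "iiwwwibwbi" → prefix "iiwww" already present; 5 new (i, b, w, b, i)
  "bbiwwiww" → 8 new (b, b, i, w, w, i, w, w)
  "iiwwwibwbib" → prefix "iiwwwibwbi" already present; 1 new (b)
  "bwiwi" → prefix "b" already present; 4 new (w, i, w, i)
  "ibwwiiwbwwb" → prefix "i" already present; 10 new (b, w, w, i, i, w, b, w, w, b)
  "iiwwwi" → prefix "iiwwwi" already present; 0 new (none)
  "iiwwwibiwb" → prefix "iiwwwib" already present; 3 new (i, w, b)
  "iib" → prefix "ii" already present; 1 new (b)
  "ibw" → prefix "ibw" already present; 0 new (none)
  "ib" → prefix "ib" already present; 0 new (none)
  "iiwwiw" → prefix "iiww" already present; 2 new (i, w)
  "iiwwwibbbb" → prefix "iiwwwib" already present; 3 new (b, b, b)
  "iiwbiw" → prefix "iiw" already present; 3 new (b, i, w)
  "iwwii" → prefix "i" already present; 4 new (w, w, i, i)
  "iiwwwiwwbw" → prefix "iiwwwi" already present; 4 new (w, w, b, w)
  "bwiwbbww" → prefix "bwiw" already present; 4 new (b, b, w, w)
  "ibwwwwiibbi" → prefix "ibww" already present; 7 new (w, w, i, i, b, b, i)
  "iiwwwibw" → prefix "iiwwwibw" already present; 0 new (none)
  "ibwbwbiibbi" → prefix "ibw" already present; 8 new (b, w, b, i, i, b, b, i)
Total nodes = 11 + 5 + 8 + 1 + 4 + 10 + 0 + 3 + 1 + 0 + 0 + 2 + 3 + 3 + 4 + 4 + 4 + 7 + 0 + 8 = 78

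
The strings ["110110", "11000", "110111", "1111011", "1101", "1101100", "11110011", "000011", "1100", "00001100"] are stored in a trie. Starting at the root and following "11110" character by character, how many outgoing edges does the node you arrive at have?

2

Follow the path "11110" to its node, then look at its outgoing edges.
Distinct next characters after "11110": 0, 1.
That node has 2 child edges.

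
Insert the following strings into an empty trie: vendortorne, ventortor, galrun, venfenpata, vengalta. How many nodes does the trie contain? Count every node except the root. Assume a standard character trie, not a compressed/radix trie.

35

For each word, the new-node count is its length minus the longest prefix already in the trie:
  "vendortorne" → 11 new (v, e, n, d, o, r, t, o, r, n, e)
  "ventortor" → prefix "ven" already present; 6 new (t, o, r, t, o, r)
  "galrun" → 6 new (g, a, l, r, u, n)
  "venfenpata" → prefix "ven" already present; 7 new (f, e, n, p, a, t, a)
  "vengalta" → prefix "ven" already present; 5 new (g, a, l, t, a)
Total nodes = 11 + 6 + 6 + 7 + 5 = 35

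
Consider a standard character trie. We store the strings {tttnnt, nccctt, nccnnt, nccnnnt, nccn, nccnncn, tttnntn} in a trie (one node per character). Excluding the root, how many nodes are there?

20

Trie structure (* marks end of a word):
(root)
├─ n
│  └─ c
│     └─ c
│        ├─ c
│        │  └─ t
│        │     └─ t *
│        └─ n *
│           └─ n
│              ├─ c
│              │  └─ n *
│              ├─ n
│              │  └─ t *
│              └─ t *
└─ t
   └─ t
      └─ t
         └─ n
            └─ n
               └─ t *
                  └─ n *
Counting every labelled node above: 20.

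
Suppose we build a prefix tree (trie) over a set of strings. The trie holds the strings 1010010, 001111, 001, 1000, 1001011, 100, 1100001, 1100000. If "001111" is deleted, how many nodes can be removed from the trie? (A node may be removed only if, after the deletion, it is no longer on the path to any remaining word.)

3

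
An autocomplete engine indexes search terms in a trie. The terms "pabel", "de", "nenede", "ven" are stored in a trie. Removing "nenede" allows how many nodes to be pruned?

Walk "nenede" from the leaf back toward the root, removing each node that no remaining word uses.
No other word shares any prefix with "nenede", so all 6 of its nodes go.
Nodes removed: 6

6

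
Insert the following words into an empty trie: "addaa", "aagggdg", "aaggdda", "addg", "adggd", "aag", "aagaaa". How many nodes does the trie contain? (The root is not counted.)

Insert word by word; a character creates a node only if that edge doesn't already exist:
  "addaa" → 5 new (a, d, d, a, a)
  "aagggdg" → prefix "a" already present; 6 new (a, g, g, g, d, g)
  "aaggdda" → prefix "aagg" already present; 3 new (d, d, a)
  "addg" → prefix "add" already present; 1 new (g)
  "adggd" → prefix "ad" already present; 3 new (g, g, d)
  "aag" → prefix "aag" already present; 0 new (none)
  "aagaaa" → prefix "aag" already present; 3 new (a, a, a)
Total nodes = 5 + 6 + 3 + 1 + 3 + 0 + 3 = 21

21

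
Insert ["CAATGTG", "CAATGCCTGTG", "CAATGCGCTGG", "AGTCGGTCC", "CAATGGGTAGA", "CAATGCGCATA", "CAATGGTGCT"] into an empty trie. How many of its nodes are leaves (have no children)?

7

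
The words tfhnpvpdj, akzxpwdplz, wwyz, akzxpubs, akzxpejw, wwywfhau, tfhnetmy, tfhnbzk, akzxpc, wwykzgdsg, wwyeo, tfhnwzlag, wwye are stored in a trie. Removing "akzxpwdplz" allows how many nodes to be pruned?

Walk "akzxpwdplz" from the leaf back toward the root, removing each node that no remaining word uses.
The suffix "wdplz" (5 nodes) is used only by "akzxpwdplz"; the node for "akzxp" still has the child "u", so pruning stops there.
Nodes removed: 5

5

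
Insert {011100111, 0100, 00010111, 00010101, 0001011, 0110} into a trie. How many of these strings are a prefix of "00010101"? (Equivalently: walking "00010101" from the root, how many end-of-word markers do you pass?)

Walk "00010101" from the root; an end-of-word marker is hit whenever a stored word is a prefix of "00010101".
Prefixes of the query that are stored words: "00010101"
Count: 1

1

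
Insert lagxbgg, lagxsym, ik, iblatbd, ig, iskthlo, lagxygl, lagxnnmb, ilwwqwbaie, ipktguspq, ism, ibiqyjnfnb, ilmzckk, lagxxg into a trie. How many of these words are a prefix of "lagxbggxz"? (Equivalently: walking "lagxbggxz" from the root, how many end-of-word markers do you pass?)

Check each prefix of "lagxbggxz" against the stored set — each match is an end-marker on the path.
Prefixes of the query that are stored words: "lagxbgg"
Count: 1

1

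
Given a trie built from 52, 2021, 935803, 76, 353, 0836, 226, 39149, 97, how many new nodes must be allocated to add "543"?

2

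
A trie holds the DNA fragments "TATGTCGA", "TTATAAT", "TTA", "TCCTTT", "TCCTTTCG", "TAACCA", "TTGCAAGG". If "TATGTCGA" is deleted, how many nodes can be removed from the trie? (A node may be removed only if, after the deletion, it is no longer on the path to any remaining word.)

6

Walk "TATGTCGA" from the leaf back toward the root, removing each node that no remaining word uses.
The suffix "TGTCGA" (6 nodes) is used only by "TATGTCGA"; the node for "TA" still has the child "A", so pruning stops there.
Nodes removed: 6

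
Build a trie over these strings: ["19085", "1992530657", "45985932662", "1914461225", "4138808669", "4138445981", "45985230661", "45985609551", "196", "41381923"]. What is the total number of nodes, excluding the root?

For each word, the new-node count is its length minus the longest prefix already in the trie:
  "19085" → 5 new (1, 9, 0, 8, 5)
  "1992530657" → prefix "19" already present; 8 new (9, 2, 5, 3, 0, 6, 5, 7)
  "45985932662" → 11 new (4, 5, 9, 8, 5, 9, 3, 2, 6, 6, 2)
  "1914461225" → prefix "19" already present; 8 new (1, 4, 4, 6, 1, 2, 2, 5)
  "4138808669" → prefix "4" already present; 9 new (1, 3, 8, 8, 0, 8, 6, 6, 9)
  "4138445981" → prefix "4138" already present; 6 new (4, 4, 5, 9, 8, 1)
  "45985230661" → prefix "45985" already present; 6 new (2, 3, 0, 6, 6, 1)
  "45985609551" → prefix "45985" already present; 6 new (6, 0, 9, 5, 5, 1)
  "196" → prefix "19" already present; 1 new (6)
  "41381923" → prefix "4138" already present; 4 new (1, 9, 2, 3)
Total nodes = 5 + 8 + 11 + 8 + 9 + 6 + 6 + 6 + 1 + 4 = 64

64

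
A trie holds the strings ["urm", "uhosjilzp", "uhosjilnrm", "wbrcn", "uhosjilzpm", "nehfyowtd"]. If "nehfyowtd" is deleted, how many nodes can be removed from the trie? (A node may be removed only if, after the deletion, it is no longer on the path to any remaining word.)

9

A node on "nehfyowtd"'s path can go only if nothing else ends at it or branches off below it.
No other word shares any prefix with "nehfyowtd", so all 9 of its nodes go.
Nodes removed: 9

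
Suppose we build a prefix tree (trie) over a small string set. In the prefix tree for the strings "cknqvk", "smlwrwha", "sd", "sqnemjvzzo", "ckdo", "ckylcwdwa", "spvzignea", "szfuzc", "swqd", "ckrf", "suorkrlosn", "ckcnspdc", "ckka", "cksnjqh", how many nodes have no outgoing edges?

A leaf is a node with no children — equivalently, the end of a word that is not a proper prefix of any other stored word.
Those words: "ckcnspdc", "ckdo", "ckka", "cknqvk", "ckrf", "cksnjqh", "ckylcwdwa", "sd", "smlwrwha", "spvzignea", "sqnemjvzzo", "suorkrlosn", "swqd", "szfuzc"
Leaf count: 14

14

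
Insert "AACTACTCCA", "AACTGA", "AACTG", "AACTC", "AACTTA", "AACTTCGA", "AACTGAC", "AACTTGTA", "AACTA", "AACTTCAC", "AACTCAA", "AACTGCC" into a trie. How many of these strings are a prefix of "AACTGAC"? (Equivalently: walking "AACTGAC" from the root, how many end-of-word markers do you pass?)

Traverse "AACTGAC" character by character; count nodes along the way that are marked as word ends.
Prefixes of the query that are stored words: "AACTG", "AACTGA", "AACTGAC"
Count: 3

3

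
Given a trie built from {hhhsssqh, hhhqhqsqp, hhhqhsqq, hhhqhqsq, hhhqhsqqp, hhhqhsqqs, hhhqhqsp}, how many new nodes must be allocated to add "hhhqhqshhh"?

3

"hhhqhqs" is already a path in the trie; the remaining "hhh" must be added.
New nodes needed: |"hhhqhqshhh"| − 7 = 10 − 7 = 3.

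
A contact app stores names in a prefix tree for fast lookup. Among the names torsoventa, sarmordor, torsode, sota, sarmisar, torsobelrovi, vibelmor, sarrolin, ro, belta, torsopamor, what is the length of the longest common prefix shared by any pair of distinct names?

5

The deepest shared node is where two words last agree before diverging.
"torsobelrovi" and "torsode" agree on "torso" (5 characters) before diverging; nothing deeper is shared.
Longest shared-prefix length: 5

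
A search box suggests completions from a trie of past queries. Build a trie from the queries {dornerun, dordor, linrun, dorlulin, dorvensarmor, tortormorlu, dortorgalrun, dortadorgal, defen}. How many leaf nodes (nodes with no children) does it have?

A leaf is a node with no children — equivalently, the end of a word that is not a proper prefix of any other stored word.
Those words: "defen", "dordor", "dorlulin", "dornerun", "dortadorgal", "dortorgalrun", "dorvensarmor", "linrun", "tortormorlu"
Leaf count: 9

9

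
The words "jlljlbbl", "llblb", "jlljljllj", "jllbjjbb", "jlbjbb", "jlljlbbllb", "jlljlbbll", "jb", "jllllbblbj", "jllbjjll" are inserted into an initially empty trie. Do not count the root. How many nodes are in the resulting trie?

38

Insert word by word; a character creates a node only if that edge doesn't already exist:
  "jlljlbbl" → 8 new (j, l, l, j, l, b, b, l)
  "llblb" → 5 new (l, l, b, l, b)
  "jlljljllj" → prefix "jlljl" already present; 4 new (j, l, l, j)
  "jllbjjbb" → prefix "jll" already present; 5 new (b, j, j, b, b)
  "jlbjbb" → prefix "jl" already present; 4 new (b, j, b, b)
  "jlljlbbllb" → prefix "jlljlbbl" already present; 2 new (l, b)
  "jlljlbbll" → prefix "jlljlbbll" already present; 0 new (none)
  "jb" → prefix "j" already present; 1 new (b)
  "jllllbblbj" → prefix "jll" already present; 7 new (l, l, b, b, l, b, j)
  "jllbjjll" → prefix "jllbjj" already present; 2 new (l, l)
Total nodes = 8 + 5 + 4 + 5 + 4 + 2 + 0 + 1 + 7 + 2 = 38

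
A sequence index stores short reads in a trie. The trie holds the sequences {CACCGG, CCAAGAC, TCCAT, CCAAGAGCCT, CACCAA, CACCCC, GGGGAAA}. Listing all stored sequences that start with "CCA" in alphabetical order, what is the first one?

CCAAGAC

DFS of the "CCA" subtree visits, in order: "CCAAGAC", "CCAAGAGCCT"
Position 1: CCAAGAC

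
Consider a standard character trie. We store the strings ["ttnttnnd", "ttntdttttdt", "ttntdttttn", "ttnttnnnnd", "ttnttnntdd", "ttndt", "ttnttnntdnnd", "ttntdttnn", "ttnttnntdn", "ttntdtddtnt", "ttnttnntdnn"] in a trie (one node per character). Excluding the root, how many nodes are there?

For each word, the new-node count is its length minus the longest prefix already in the trie:
  "ttnttnnd" → 8 new (t, t, n, t, t, n, n, d)
  "ttntdttttdt" → prefix "ttnt" already present; 7 new (d, t, t, t, t, d, t)
  "ttntdttttn" → prefix "ttntdtttt" already present; 1 new (n)
  "ttnttnnnnd" → prefix "ttnttnn" already present; 3 new (n, n, d)
  "ttnttnntdd" → prefix "ttnttnn" already present; 3 new (t, d, d)
  "ttndt" → prefix "ttn" already present; 2 new (d, t)
  "ttnttnntdnnd" → prefix "ttnttnntd" already present; 3 new (n, n, d)
  "ttntdttnn" → prefix "ttntdtt" already present; 2 new (n, n)
  "ttnttnntdn" → prefix "ttnttnntdn" already present; 0 new (none)
  "ttntdtddtnt" → prefix "ttntdt" already present; 5 new (d, d, t, n, t)
  "ttnttnntdnn" → prefix "ttnttnntdnn" already present; 0 new (none)
Total nodes = 8 + 7 + 1 + 3 + 3 + 2 + 3 + 2 + 0 + 5 + 0 = 34

34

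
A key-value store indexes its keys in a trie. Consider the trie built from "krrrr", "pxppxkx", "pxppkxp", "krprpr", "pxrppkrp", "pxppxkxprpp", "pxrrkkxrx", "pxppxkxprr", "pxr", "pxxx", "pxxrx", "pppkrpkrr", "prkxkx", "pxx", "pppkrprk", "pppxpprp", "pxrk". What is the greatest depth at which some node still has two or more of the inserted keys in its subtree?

Look for the deepest trie node that still has at least two words in its subtree.
e.g. "pxppxkxprpp" and "pxppxkxprr" share the prefix "pxppxkxpr" of length 9; no pair shares a longer one.
Longest shared-prefix length: 9

9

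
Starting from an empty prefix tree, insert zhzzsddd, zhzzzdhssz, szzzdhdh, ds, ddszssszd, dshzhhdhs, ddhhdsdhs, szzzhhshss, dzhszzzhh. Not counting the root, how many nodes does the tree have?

For each word, the new-node count is its length minus the longest prefix already in the trie:
  "zhzzsddd" → 8 new (z, h, z, z, s, d, d, d)
  "zhzzzdhssz" → prefix "zhzz" already present; 6 new (z, d, h, s, s, z)
  "szzzdhdh" → 8 new (s, z, z, z, d, h, d, h)
  "ds" → 2 new (d, s)
  "ddszssszd" → prefix "d" already present; 8 new (d, s, z, s, s, s, z, d)
  "dshzhhdhs" → prefix "ds" already present; 7 new (h, z, h, h, d, h, s)
  "ddhhdsdhs" → prefix "dd" already present; 7 new (h, h, d, s, d, h, s)
  "szzzhhshss" → prefix "szzz" already present; 6 new (h, h, s, h, s, s)
  "dzhszzzhh" → prefix "d" already present; 8 new (z, h, s, z, z, z, h, h)
Total nodes = 8 + 6 + 8 + 2 + 8 + 7 + 7 + 6 + 8 = 60

60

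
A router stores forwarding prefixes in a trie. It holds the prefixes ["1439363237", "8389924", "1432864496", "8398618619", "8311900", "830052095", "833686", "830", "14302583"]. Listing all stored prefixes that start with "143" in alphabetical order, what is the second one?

Words with prefix "143", in lexicographic order: "14302583", "1432864496", "1439363237"
Position 2: 1432864496

1432864496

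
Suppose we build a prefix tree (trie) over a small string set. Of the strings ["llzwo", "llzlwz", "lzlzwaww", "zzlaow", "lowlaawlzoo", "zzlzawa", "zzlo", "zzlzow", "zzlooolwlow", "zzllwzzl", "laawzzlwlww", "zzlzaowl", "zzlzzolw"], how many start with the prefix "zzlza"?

2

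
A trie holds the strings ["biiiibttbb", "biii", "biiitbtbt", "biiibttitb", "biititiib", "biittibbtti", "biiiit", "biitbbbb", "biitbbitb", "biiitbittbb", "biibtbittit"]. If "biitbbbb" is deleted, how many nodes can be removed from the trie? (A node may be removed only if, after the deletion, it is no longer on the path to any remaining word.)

2

After clearing the end-marker at "biitbbbb", prune upward until reaching a node still needed by another word.
The suffix "bb" (2 nodes) is used only by "biitbbbb"; the node for "biitbb" still has the child "i", so pruning stops there.
Nodes removed: 2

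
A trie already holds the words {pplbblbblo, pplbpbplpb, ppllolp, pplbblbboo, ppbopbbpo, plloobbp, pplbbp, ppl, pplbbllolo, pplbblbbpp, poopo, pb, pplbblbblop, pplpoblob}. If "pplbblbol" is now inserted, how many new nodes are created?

2

The longest prefix of "pplbblbol" already in the trie is "pplbblb" (length 7).
New nodes needed: |"pplbblbol"| − 7 = 9 − 7 = 2.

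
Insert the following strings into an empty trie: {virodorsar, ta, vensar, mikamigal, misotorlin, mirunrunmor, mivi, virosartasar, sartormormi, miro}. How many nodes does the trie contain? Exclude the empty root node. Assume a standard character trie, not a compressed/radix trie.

65

For each word, the new-node count is its length minus the longest prefix already in the trie:
  "virodorsar" → 10 new (v, i, r, o, d, o, r, s, a, r)
  "ta" → 2 new (t, a)
  "vensar" → prefix "v" already present; 5 new (e, n, s, a, r)
  "mikamigal" → 9 new (m, i, k, a, m, i, g, a, l)
  "misotorlin" → prefix "mi" already present; 8 new (s, o, t, o, r, l, i, n)
  "mirunrunmor" → prefix "mi" already present; 9 new (r, u, n, r, u, n, m, o, r)
  "mivi" → prefix "mi" already present; 2 new (v, i)
  "virosartasar" → prefix "viro" already present; 8 new (s, a, r, t, a, s, a, r)
  "sartormormi" → 11 new (s, a, r, t, o, r, m, o, r, m, i)
  "miro" → prefix "mir" already present; 1 new (o)
Total nodes = 10 + 2 + 5 + 9 + 8 + 9 + 2 + 8 + 11 + 1 = 65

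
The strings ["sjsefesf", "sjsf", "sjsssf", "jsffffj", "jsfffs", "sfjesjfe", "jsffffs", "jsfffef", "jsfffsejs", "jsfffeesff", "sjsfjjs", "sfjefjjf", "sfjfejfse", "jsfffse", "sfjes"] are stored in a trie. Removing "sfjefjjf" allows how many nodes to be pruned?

4

Walk "sfjefjjf" from the leaf back toward the root, removing each node that no remaining word uses.
The suffix "fjjf" (4 nodes) is used only by "sfjefjjf"; the node for "sfje" still has the child "s", so pruning stops there.
Nodes removed: 4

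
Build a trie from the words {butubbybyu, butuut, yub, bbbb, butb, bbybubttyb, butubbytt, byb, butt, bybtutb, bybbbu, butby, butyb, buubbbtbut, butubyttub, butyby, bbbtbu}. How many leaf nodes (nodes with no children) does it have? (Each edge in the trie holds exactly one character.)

14

Leaves are exactly the stored words that no other stored word extends.
Those words: "bbbb", "bbbtbu", "bbybubttyb", "butby", "butt", "butubbybyu", "butubbytt", "butubyttub", "butuut", "butyby", "buubbbtbut", "bybbbu", "bybtutb", "yub"
Leaf count: 14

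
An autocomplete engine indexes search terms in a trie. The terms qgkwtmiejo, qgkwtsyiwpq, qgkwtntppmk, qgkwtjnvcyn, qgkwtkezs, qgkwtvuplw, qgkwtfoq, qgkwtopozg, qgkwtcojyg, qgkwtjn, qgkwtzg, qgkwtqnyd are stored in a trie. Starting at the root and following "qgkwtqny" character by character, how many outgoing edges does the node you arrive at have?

1

The children of the "qgkwtqny" node are the distinct next characters among strings starting with "qgkwtqny".
Distinct next characters after "qgkwtqny": d.
That node has 1 child edge.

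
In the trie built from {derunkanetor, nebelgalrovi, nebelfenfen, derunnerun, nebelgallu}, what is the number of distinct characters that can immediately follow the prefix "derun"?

Walk "derun" from the root, arriving at one node.
Distinct next characters after "derun": k, n.
That node has 2 child edges.

2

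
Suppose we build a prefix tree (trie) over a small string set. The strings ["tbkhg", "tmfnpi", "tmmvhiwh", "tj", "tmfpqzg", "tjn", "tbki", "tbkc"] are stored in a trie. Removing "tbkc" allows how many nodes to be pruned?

A node on "tbkc"'s path can go only if nothing else ends at it or branches off below it.
The suffix "c" (1 node) is used only by "tbkc"; the node for "tbk" still has the child "h", so pruning stops there.
Nodes removed: 1

1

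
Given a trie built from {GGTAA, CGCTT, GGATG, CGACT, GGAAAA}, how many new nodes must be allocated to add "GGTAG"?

1

"GGTA" is already a path in the trie; the remaining "G" must be added.
New nodes needed: |"GGTAG"| − 4 = 5 − 4 = 1.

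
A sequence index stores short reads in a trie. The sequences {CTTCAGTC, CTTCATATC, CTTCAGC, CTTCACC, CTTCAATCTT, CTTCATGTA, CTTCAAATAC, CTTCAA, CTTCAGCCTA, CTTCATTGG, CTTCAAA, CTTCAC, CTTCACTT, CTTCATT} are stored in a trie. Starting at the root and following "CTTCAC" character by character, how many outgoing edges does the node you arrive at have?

Follow the path "CTTCAC" to its node, then look at its outgoing edges.
Distinct next characters after "CTTCAC": C, T.
That node has 2 child edges.

2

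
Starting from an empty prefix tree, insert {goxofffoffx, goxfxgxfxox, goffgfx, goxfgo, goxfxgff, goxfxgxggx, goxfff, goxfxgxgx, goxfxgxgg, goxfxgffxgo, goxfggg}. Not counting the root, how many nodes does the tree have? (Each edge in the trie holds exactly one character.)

Trace insertions, counting only characters that open a new branch:
  "goxofffoffx" → 11 new (g, o, x, o, f, f, f, o, f, f, x)
  "goxfxgxfxox" → prefix "gox" already present; 8 new (f, x, g, x, f, x, o, x)
  "goffgfx" → prefix "go" already present; 5 new (f, f, g, f, x)
  "goxfgo" → prefix "goxf" already present; 2 new (g, o)
  "goxfxgff" → prefix "goxfxg" already present; 2 new (f, f)
  "goxfxgxggx" → prefix "goxfxgx" already present; 3 new (g, g, x)
  "goxfff" → prefix "goxf" already present; 2 new (f, f)
  "goxfxgxgx" → prefix "goxfxgxg" already present; 1 new (x)
  "goxfxgxgg" → prefix "goxfxgxgg" already present; 0 new (none)
  "goxfxgffxgo" → prefix "goxfxgff" already present; 3 new (x, g, o)
  "goxfggg" → prefix "goxfg" already present; 2 new (g, g)
Total nodes = 11 + 8 + 5 + 2 + 2 + 3 + 2 + 1 + 0 + 3 + 2 = 39

39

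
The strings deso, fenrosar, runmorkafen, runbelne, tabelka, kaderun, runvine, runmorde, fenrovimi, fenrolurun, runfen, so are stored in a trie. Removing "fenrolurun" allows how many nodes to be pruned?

After clearing the end-marker at "fenrolurun", prune upward until reaching a node still needed by another word.
The suffix "lurun" (5 nodes) is used only by "fenrolurun"; the node for "fenro" still has the child "s", so pruning stops there.
Nodes removed: 5

5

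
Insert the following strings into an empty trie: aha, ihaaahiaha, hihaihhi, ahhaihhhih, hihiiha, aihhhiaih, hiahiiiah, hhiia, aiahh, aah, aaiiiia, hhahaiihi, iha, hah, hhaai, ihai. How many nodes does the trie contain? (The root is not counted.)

74

Insert word by word; a character creates a node only if that edge doesn't already exist:
  "aha" → 3 new (a, h, a)
  "ihaaahiaha" → 10 new (i, h, a, a, a, h, i, a, h, a)
  "hihaihhi" → 8 new (h, i, h, a, i, h, h, i)
  "ahhaihhhih" → prefix "ah" already present; 8 new (h, a, i, h, h, h, i, h)
  "hihiiha" → prefix "hih" already present; 4 new (i, i, h, a)
  "aihhhiaih" → prefix "a" already present; 8 new (i, h, h, h, i, a, i, h)
  "hiahiiiah" → prefix "hi" already present; 7 new (a, h, i, i, i, a, h)
  "hhiia" → prefix "h" already present; 4 new (h, i, i, a)
  "aiahh" → prefix "ai" already present; 3 new (a, h, h)
  "aah" → prefix "a" already present; 2 new (a, h)
  "aaiiiia" → prefix "aa" already present; 5 new (i, i, i, i, a)
  "hhahaiihi" → prefix "hh" already present; 7 new (a, h, a, i, i, h, i)
  "iha" → prefix "iha" already present; 0 new (none)
  "hah" → prefix "h" already present; 2 new (a, h)
  "hhaai" → prefix "hha" already present; 2 new (a, i)
  "ihai" → prefix "iha" already present; 1 new (i)
Total nodes = 3 + 10 + 8 + 8 + 4 + 8 + 7 + 4 + 3 + 2 + 5 + 7 + 0 + 2 + 2 + 1 = 74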